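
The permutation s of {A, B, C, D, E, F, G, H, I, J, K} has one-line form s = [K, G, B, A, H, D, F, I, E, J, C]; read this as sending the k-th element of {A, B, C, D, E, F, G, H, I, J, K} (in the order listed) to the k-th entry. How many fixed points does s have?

1

The fixed points (elements with s(x) = x) are {J}, so there is 1.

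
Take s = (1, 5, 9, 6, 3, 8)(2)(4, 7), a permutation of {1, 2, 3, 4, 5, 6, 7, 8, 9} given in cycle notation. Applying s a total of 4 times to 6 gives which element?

6 lies in the 6-cycle (1, 5, 9, 6, 3, 8).
Advancing 4 steps from 6: 6 → 3 → 8 → 1 → 5.

5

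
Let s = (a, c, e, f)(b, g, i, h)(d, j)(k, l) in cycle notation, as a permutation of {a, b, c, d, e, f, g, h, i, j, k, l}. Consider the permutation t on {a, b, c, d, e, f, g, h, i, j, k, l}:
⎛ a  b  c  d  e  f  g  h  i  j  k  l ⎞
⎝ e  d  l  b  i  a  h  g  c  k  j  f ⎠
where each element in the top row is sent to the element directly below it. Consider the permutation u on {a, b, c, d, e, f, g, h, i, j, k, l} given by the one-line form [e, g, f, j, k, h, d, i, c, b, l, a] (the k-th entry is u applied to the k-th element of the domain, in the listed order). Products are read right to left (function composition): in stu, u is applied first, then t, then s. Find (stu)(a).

(stu)(a) = s(t(u(a))). u(a) = e, then t(e) = i, then s(i) = h, so the result is h.

h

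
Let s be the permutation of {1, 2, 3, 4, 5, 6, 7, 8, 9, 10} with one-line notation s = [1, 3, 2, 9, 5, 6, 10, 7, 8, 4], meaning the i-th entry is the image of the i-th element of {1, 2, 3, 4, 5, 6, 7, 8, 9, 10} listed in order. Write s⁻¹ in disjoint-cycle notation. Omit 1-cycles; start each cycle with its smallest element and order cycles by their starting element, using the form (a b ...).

The cycle decomposition of s is (2 3)(4 9 8 7 10).
Reversing each cycle (and rotating so the smallest element leads) gives s⁻¹ = (2 3)(4 10 7 8 9).

(2 3)(4 10 7 8 9)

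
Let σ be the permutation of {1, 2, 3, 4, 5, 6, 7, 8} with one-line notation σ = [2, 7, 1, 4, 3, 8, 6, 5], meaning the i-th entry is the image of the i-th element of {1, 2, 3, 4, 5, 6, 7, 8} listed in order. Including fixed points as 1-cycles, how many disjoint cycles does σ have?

The cycle decomposition is (1, 2, 7, 6, 8, 5, 3)(4), which has 2 cycles (counting 1-cycles).

2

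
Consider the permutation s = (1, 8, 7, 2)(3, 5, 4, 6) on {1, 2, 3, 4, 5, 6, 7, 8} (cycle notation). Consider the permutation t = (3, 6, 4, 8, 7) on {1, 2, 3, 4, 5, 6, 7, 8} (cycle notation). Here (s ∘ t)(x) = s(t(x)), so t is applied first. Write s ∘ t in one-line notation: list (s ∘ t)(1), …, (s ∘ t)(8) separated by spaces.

8 1 3 7 4 6 5 2

Chase each element through t then s: 1 → 1 → 8; 2 → 2 → 1; 3 → 6 → 3; 4 → 8 → 7; 5 → 5 → 4; 6 → 4 → 6; 7 → 3 → 5; 8 → 7 → 2.
Collecting the images, s ∘ t = [8 1 3 7 4 6 5 2].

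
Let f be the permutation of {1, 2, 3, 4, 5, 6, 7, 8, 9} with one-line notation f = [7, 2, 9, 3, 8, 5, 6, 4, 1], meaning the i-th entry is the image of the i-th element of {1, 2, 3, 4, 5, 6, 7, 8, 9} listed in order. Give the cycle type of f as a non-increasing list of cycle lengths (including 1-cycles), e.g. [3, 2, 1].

The disjoint cycles are (1 7 6 5 8 4 3 9)(2), with lengths 8, 1 in non-increasing order.

[8, 1]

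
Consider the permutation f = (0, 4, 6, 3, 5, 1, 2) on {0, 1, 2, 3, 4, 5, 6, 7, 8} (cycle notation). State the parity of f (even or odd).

The cycle lengths are 7, 1, 1.
A cycle of length ℓ contributes ℓ−1 transpositions, so f is a product of 6 transpositions — even.

even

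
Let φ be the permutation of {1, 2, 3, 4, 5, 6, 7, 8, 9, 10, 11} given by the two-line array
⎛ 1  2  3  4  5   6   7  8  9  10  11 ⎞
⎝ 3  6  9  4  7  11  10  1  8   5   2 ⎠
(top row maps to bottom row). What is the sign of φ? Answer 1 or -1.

-1

In disjoint-cycle form the cycle lengths are 4, 3, 3, 1.
A cycle of length ℓ contributes ℓ−1 transpositions, so φ is a product of 3 + 2 + 2 = 7 transpositions — odd.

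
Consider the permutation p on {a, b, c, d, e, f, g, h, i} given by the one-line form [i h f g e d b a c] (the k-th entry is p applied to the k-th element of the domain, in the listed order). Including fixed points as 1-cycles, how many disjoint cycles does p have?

2

The cycle decomposition is (a i c f d g b h)(e), which has 2 cycles (counting 1-cycles).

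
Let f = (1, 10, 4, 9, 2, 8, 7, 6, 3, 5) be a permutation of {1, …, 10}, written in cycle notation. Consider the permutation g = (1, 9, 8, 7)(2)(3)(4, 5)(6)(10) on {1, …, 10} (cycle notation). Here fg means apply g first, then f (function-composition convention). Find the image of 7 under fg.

g(7) = 1, then f(1) = 10; composing gives (fg)(7) = 10.

10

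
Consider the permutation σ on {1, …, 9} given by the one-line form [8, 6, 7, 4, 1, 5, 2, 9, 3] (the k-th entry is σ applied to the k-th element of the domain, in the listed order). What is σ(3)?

3 is element number 3 of the domain, and entry number 3 of the one-line form is 7, so σ(3) = 7.

7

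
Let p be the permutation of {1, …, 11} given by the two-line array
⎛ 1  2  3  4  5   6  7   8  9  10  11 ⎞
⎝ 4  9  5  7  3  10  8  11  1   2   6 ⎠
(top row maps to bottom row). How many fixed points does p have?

No element satisfies p(x) = x, so there are 0 fixed points.

0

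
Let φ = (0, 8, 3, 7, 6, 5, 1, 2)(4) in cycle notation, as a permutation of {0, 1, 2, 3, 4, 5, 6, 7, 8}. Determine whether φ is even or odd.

The cycle lengths are 8, 1.
A cycle is odd iff its length is even; φ has 1 even-length cycle, so sgn(φ) = (−1)^1 and φ is odd.

odd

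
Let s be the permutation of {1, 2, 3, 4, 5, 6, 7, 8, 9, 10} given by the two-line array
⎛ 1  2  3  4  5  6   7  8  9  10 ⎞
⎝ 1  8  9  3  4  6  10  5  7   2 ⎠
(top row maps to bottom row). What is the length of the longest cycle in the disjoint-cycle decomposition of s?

Decomposing into disjoint cycles gives (2 8 5 4 3 9 7 10); the longest has length 8.

8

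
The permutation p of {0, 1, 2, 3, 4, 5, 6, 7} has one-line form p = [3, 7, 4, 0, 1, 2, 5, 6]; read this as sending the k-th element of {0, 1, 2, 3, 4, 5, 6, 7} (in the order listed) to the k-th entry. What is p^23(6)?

7

Tracing 6 → 5 → … returns to 6 after 6 steps, so 6 lies in a 6-cycle (1 7 6 5 2 4).
Since the cycle has length 6, p^23 acts on it the same as p^5 (23 mod 6 = 5).
Stepping 5 places around the cycle: 6 → 5 → 2 → 4 → 1 → 7.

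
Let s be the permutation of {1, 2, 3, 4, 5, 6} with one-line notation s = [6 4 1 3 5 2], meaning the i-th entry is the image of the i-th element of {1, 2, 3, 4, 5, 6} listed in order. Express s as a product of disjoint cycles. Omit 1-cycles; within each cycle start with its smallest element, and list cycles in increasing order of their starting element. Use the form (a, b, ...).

Start at 1 and follow images: 1 → 6 → 2 → 4 → 3 → 1, giving the cycle (1, 6, 2, 4, 3).
Continuing from each remaining unvisited element yields (1, 6, 2, 4, 3).

(1, 6, 2, 4, 3)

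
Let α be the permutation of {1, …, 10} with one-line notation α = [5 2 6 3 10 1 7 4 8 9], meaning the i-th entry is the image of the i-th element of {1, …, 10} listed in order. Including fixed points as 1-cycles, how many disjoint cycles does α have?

The cycle decomposition is (1, 5, 10, 9, 8, 4, 3, 6)(2)(7), which has 3 cycles (counting 1-cycles).

3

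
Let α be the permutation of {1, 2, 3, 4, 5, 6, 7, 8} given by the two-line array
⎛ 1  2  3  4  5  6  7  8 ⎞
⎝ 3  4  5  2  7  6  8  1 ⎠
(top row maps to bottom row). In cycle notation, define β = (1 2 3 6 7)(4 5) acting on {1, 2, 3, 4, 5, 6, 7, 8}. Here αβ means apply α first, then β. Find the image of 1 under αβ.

6

First apply α: α(1) = 3, then β(3) = 6. Thus (αβ)(1) = 6.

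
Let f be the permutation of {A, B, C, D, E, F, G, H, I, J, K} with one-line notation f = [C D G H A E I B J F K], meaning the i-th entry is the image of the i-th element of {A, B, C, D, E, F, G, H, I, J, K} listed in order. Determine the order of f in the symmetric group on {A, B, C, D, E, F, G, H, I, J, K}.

21

Decomposing into disjoint cycles gives cycle lengths 7, 3, 1.
The order is lcm(7, 3) = 21.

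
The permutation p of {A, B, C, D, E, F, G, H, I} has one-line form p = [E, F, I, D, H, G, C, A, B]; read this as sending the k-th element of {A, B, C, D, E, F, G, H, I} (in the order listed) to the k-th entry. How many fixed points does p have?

The fixed points (elements with p(x) = x) are {D}, so there is 1.

1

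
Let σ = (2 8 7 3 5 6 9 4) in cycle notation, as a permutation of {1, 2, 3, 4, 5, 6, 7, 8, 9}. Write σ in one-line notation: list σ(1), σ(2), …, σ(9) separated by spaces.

Image by image: 1→1, 2→8, 3→5, 4→2, 5→6, 6→9, 7→3, 8→7, 9→4.
So the one-line form is 1 8 5 2 6 9 3 7 4.

1 8 5 2 6 9 3 7 4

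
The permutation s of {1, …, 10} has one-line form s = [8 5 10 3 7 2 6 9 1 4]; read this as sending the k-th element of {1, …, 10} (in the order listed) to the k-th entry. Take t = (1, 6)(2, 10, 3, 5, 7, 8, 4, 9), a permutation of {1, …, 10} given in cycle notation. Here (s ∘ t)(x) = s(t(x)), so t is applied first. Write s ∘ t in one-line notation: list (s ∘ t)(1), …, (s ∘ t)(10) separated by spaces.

2 4 7 1 6 8 9 3 5 10

Chase each element through t then s: 1 → 6 → 2; 2 → 10 → 4; 3 → 5 → 7; 4 → 9 → 1; 5 → 7 → 6; 6 → 1 → 8; 7 → 8 → 9; 8 → 4 → 3; 9 → 2 → 5; 10 → 3 → 10.
Collecting the images, s ∘ t = [2 4 7 1 6 8 9 3 5 10].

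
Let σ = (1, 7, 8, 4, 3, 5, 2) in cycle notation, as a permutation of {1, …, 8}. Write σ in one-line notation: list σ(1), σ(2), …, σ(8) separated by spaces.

Reading each image from the cycles: 1→7, 2→1, 3→5, 4→3, 5→2, 6→6, 7→8, 8→4.
So the one-line form is 7 1 5 3 2 6 8 4.

7 1 5 3 2 6 8 4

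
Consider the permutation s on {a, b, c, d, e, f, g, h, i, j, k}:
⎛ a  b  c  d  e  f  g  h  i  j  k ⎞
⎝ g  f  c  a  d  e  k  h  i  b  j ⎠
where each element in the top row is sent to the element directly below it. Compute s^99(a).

j

Tracing a → g → … returns to a after 8 steps, so a lies in an 8-cycle (a, g, k, j, b, f, e, d).
Since the cycle has length 8, s^99 acts on it the same as s^3 (99 mod 8 = 3).
Advancing 3 steps from a: a → g → k → j.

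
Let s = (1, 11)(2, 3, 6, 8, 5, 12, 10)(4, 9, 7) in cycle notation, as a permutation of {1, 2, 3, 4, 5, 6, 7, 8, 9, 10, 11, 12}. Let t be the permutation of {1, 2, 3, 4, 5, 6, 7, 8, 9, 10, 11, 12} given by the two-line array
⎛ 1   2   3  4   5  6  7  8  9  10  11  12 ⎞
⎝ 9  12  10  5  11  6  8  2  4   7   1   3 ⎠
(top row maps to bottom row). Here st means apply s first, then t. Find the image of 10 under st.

s(10) = 2, then t(2) = 12; composing gives (st)(10) = 12.

12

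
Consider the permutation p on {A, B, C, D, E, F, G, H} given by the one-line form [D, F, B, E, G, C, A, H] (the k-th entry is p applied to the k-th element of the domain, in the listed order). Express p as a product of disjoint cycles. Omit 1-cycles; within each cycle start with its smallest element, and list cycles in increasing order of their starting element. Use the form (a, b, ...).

Iterating p from A gives A → D → E → G → A; that is the 4-cycle (A, D, E, G).
Repeating from the next unused element and collecting all non-trivial cycles gives (A, D, E, G)(B, F, C).

(A, D, E, G)(B, F, C)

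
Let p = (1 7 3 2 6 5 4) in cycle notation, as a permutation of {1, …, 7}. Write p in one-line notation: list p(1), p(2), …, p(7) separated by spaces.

Each element maps to the next entry in its cycle (wrapping to the front): 1→7, 2→6, 3→2, 4→1, 5→4, 6→5, 7→3.
So the one-line form is 7 6 2 1 4 5 3.

7 6 2 1 4 5 3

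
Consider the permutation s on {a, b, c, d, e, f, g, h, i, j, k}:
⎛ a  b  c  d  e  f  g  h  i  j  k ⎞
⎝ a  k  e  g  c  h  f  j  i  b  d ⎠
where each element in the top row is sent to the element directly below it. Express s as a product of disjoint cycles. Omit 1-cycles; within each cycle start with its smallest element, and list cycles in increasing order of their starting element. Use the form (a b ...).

Start at b and follow images: b → k → d → g → f → h → j → b, giving the cycle (b k d g f h j).
Repeating from the next unused element and collecting all non-trivial cycles gives (b k d g f h j)(c e).

(b k d g f h j)(c e)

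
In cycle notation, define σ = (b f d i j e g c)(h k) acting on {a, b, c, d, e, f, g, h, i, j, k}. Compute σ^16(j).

j

j lies in the 8-cycle (b f d i j e g c).
Powers repeat with period 8 on this cycle, and 16 mod 8 = 0, so σ^16(j) = σ^0(j).
So σ^16(j) = j.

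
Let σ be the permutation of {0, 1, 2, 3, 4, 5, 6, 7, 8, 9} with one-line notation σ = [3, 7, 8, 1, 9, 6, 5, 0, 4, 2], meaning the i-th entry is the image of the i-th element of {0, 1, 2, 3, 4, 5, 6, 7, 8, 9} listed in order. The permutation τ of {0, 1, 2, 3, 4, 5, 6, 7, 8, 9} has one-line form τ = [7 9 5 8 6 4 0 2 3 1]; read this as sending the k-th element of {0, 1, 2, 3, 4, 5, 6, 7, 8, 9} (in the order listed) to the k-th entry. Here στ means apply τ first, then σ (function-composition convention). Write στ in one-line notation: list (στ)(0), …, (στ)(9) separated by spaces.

Chase each element through τ then σ: 0 → 7 → 0; 1 → 9 → 2; 2 → 5 → 6; 3 → 8 → 4; 4 → 6 → 5; 5 → 4 → 9; 6 → 0 → 3; 7 → 2 → 8; 8 → 3 → 1; 9 → 1 → 7.
Collecting the images, στ = [0 2 6 4 5 9 3 8 1 7].

0 2 6 4 5 9 3 8 1 7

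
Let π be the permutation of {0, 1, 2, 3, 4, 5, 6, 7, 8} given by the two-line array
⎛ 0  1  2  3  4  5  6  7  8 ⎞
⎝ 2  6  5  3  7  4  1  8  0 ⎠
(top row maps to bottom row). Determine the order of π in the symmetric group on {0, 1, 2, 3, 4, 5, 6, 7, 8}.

6

Writing π as disjoint cycles, the cycle lengths are 6, 2, 1.
The order of π is the least common multiple of its cycle lengths: lcm(6, 2) = 6.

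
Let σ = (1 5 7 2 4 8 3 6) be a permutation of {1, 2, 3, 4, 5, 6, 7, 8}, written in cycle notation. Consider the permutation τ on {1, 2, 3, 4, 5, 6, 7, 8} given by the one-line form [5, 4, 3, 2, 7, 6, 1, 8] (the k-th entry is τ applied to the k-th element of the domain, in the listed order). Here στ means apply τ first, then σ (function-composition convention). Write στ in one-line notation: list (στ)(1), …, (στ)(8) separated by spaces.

7 8 6 4 2 1 5 3

(στ)(x) = σ(τ(x)). Computing each image: σ(τ(1)) = σ(5) = 7, σ(τ(2)) = σ(4) = 8, σ(τ(3)) = σ(3) = 6, σ(τ(4)) = σ(2) = 4, σ(τ(5)) = σ(7) = 2, σ(τ(6)) = σ(6) = 1, σ(τ(7)) = σ(1) = 5, σ(τ(8)) = σ(8) = 3.
Hence στ = [7 8 6 4 2 1 5 3].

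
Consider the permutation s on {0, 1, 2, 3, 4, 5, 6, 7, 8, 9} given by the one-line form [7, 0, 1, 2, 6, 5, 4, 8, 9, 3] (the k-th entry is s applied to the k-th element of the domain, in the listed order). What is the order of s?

Writing s as disjoint cycles, the cycle lengths are 7, 2, 1.
The order of s is the least common multiple of its cycle lengths: lcm(7, 2) = 14.

14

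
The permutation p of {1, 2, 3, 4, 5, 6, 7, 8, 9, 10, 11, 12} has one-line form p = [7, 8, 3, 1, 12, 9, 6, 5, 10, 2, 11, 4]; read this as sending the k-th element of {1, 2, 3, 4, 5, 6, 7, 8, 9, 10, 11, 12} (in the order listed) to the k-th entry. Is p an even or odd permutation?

odd

In disjoint-cycle form the cycle lengths are 10, 1, 1.
A cycle of length ℓ contributes ℓ−1 transpositions, so p is a product of 9 transpositions — odd.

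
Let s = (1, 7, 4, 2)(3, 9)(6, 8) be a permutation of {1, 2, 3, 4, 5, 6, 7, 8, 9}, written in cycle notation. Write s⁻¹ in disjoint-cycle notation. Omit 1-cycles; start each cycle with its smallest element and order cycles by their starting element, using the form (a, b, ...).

(1, 2, 4, 7)(3, 9)(6, 8)

The inverse reverses each cycle.
After reversing and putting each cycle's least element first, s⁻¹ = (1, 2, 4, 7)(3, 9)(6, 8).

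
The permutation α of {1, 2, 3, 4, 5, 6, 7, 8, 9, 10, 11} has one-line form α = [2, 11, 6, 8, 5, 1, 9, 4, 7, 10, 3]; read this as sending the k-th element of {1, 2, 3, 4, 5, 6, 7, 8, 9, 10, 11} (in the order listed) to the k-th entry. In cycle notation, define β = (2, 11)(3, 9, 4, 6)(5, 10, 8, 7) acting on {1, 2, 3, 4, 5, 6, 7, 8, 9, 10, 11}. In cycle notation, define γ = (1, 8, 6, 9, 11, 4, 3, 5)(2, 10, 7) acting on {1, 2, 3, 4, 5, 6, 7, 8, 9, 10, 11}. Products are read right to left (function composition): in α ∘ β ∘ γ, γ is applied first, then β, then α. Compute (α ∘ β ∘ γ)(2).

Apply the permutations in order: γ(2) = 10, then β(10) = 8, then α(8) = 4. So (α ∘ β ∘ γ)(2) = 4.

4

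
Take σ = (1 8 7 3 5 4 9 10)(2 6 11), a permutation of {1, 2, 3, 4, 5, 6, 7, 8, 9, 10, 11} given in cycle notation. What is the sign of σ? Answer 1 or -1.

-1

The cycle lengths are 8, 3.
A cycle of length ℓ contributes ℓ−1 transpositions, so σ is a product of 7 + 2 = 9 transpositions — odd.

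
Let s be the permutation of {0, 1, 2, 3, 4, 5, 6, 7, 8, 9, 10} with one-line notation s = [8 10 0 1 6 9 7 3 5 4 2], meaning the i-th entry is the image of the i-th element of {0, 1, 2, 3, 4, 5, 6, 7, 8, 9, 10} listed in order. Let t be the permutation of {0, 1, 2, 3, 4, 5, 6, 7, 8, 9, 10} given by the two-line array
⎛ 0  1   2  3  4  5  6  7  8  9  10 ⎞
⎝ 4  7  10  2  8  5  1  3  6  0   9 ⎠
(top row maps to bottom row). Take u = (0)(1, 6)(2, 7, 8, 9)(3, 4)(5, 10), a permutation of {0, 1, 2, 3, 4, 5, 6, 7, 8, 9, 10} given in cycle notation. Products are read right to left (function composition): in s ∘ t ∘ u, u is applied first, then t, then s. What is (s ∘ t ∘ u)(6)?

(s ∘ t ∘ u)(6) = s(t(u(6))). u(6) = 1, then t(1) = 7, then s(7) = 3, so the result is 3.

3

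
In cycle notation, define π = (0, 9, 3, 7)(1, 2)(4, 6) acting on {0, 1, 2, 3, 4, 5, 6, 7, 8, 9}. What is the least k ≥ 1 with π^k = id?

4

The cycle type of π is (4, 2, 2, 1, 1).
Since disjoint cycles commute, ord(π) = lcm(4, 2, 2) = 4.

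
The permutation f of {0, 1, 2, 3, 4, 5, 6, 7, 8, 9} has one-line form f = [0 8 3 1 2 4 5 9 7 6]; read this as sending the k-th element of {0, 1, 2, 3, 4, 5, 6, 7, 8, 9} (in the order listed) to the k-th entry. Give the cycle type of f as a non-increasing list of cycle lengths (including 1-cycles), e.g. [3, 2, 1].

The disjoint cycles are (0)(1 8 7 9 6 5 4 2 3), with lengths 9, 1 in non-increasing order.

[9, 1]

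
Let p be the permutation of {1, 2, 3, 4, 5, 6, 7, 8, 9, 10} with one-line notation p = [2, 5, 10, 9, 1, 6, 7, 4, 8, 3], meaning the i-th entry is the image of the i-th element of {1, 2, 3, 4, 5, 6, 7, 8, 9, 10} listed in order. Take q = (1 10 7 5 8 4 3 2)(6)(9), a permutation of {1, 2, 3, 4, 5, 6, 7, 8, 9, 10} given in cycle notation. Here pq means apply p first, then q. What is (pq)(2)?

p(2) = 5, then q(5) = 8; composing gives (pq)(2) = 8.

8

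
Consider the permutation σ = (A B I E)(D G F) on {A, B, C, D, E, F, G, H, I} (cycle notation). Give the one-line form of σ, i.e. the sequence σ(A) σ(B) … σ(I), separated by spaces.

B I C G A D F H E

Reading each image from the cycles: A↦B, B↦I, C↦C, D↦G, E↦A, F↦D, G↦F, H↦H, I↦E.
Listing these in domain order gives B I C G A D F H E.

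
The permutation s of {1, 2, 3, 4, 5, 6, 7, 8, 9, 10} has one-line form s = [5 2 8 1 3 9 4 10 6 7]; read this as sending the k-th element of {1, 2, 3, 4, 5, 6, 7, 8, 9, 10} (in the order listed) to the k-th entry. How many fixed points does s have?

The fixed points (elements with s(x) = x) are {2}, so there is 1.

1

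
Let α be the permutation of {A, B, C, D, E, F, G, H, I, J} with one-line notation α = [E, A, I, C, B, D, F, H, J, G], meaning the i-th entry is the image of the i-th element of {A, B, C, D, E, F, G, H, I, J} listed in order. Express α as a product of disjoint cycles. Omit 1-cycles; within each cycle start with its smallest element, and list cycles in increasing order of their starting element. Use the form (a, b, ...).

(A, E, B)(C, I, J, G, F, D)

From A: A → E → B → A, closing the cycle (A, E, B).
Repeating from the next unused element and collecting all non-trivial cycles gives (A, E, B)(C, I, J, G, F, D).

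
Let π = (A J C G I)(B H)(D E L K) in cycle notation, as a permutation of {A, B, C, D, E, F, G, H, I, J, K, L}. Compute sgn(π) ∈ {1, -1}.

The cycle lengths are 5, 4, 2, 1.
A cycle is odd iff its length is even; π has 2 even-length cycles, so sgn(π) = (−1)^2 and π is even.

1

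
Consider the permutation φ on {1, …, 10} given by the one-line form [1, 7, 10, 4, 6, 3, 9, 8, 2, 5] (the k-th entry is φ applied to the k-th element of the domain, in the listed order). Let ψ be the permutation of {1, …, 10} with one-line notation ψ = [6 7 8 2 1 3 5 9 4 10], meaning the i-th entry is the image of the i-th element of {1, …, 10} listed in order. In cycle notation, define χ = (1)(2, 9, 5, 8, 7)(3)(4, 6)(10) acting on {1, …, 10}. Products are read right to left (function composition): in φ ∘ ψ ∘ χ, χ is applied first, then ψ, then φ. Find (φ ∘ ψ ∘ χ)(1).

Chase 1: χ(1) = 1; ψ(1) = 6; φ(6) = 3. Hence (φ ∘ ψ ∘ χ)(1) = 3.

3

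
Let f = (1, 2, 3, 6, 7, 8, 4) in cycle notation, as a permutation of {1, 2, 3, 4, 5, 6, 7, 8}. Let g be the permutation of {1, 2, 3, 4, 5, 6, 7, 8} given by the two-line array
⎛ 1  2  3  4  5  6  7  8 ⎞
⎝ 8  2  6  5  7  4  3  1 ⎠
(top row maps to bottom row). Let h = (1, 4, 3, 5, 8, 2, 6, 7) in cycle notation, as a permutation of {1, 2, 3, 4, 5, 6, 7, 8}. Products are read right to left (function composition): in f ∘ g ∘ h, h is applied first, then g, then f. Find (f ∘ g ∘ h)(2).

Apply the permutations in order: h(2) = 6, then g(6) = 4, then f(4) = 1. So (f ∘ g ∘ h)(2) = 1.

1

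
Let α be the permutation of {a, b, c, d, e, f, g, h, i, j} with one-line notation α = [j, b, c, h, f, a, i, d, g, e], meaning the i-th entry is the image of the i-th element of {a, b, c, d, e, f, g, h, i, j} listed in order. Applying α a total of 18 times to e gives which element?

a

Tracing e → f → … returns to e after 4 steps, so e lies in a 4-cycle (a j e f).
Since the cycle has length 4, α^18 acts on it the same as α^2 (18 mod 4 = 2).
Advancing 2 steps from e: e → f → a.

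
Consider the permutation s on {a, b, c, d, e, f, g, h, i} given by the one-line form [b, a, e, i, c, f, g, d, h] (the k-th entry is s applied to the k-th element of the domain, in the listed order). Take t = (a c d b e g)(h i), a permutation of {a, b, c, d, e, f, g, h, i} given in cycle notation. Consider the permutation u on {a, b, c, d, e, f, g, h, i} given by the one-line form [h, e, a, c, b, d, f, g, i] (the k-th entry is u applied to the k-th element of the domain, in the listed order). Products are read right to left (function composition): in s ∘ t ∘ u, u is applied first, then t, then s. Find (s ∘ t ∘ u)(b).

g

Apply the permutations in order: u(b) = e, then t(e) = g, then s(g) = g. So (s ∘ t ∘ u)(b) = g.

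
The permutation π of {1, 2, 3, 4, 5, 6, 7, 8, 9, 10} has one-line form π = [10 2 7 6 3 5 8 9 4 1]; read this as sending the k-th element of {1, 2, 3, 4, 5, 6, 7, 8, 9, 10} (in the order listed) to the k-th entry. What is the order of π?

14

The disjoint-cycle form of π has cycle lengths 7, 2, 1.
Since disjoint cycles commute, ord(π) = lcm(7, 2) = 14.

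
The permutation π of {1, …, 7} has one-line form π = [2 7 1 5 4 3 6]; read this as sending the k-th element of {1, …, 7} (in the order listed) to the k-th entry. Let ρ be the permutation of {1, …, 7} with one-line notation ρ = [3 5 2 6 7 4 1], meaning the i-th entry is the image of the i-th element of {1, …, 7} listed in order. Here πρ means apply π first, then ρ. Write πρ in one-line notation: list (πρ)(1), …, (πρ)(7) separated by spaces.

5 1 3 7 6 2 4

(πρ)(x) = ρ(π(x)). Computing each image: ρ(π(1)) = ρ(2) = 5, ρ(π(2)) = ρ(7) = 1, ρ(π(3)) = ρ(1) = 3, ρ(π(4)) = ρ(5) = 7, ρ(π(5)) = ρ(4) = 6, ρ(π(6)) = ρ(3) = 2, ρ(π(7)) = ρ(6) = 4.
Hence πρ = [5 1 3 7 6 2 4].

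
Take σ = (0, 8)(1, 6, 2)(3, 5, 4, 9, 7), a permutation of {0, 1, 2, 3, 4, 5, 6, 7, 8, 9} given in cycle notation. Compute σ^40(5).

5

5 lies in the 5-cycle (3, 5, 4, 9, 7).
Since the cycle has length 5, σ^40 acts on it the same as σ^0 (40 mod 5 = 0).
So σ^40(5) = 5.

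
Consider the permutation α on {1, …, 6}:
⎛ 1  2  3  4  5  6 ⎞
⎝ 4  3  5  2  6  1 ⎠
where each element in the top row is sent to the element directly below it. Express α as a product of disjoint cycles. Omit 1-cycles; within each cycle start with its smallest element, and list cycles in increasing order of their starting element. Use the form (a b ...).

From 1: 1 → 4 → 2 → 3 → 5 → 6 → 1, closing the cycle (1 4 2 3 5 6).
Repeating from the next unused element and collecting all non-trivial cycles gives (1 4 2 3 5 6).

(1 4 2 3 5 6)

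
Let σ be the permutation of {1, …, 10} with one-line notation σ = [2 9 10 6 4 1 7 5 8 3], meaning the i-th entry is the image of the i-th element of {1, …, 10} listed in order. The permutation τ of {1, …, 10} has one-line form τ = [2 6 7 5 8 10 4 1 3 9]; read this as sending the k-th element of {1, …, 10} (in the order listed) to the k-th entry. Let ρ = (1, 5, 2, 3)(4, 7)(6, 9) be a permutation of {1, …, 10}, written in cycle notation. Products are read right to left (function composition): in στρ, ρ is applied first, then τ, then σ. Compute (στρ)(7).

4

Apply the permutations in order: ρ(7) = 4, then τ(4) = 5, then σ(5) = 4. So (στρ)(7) = 4.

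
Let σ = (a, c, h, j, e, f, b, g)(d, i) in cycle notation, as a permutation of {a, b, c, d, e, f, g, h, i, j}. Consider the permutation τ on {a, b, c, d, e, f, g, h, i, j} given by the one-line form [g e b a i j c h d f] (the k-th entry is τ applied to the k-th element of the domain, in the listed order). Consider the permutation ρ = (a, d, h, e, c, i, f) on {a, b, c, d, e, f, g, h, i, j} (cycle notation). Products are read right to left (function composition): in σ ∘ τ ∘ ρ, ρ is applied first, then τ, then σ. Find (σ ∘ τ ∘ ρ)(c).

(σ ∘ τ ∘ ρ)(c) = σ(τ(ρ(c))). ρ(c) = i, then τ(i) = d, then σ(d) = i, so the result is i.

i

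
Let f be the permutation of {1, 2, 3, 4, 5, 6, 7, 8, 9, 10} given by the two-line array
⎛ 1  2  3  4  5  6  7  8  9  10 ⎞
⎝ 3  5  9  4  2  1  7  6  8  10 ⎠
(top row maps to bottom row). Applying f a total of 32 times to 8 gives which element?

Tracing 8 → 6 → … returns to 8 after 5 steps, so 8 lies in a 5-cycle (1 3 9 8 6).
On a 5-cycle, f^5 is the identity, so f^32 = f^2 there (32 ≡ 2 mod 5).
Stepping 2 places around the cycle: 8 → 6 → 1.

1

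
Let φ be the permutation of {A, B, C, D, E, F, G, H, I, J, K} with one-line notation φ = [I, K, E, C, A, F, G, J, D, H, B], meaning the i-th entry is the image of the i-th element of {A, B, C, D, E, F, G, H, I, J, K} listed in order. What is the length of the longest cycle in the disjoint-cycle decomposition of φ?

5

Decomposing into disjoint cycles gives (A I D C E)(B K)(H J); the longest has length 5.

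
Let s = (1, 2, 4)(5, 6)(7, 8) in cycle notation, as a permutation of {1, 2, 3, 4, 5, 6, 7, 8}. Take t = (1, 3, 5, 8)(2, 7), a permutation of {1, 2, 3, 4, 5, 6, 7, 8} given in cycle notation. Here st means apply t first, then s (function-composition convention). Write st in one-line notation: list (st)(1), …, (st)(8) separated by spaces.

Chase each element through t then s: 1 → 3 → 3; 2 → 7 → 8; 3 → 5 → 6; 4 → 4 → 1; 5 → 8 → 7; 6 → 6 → 5; 7 → 2 → 4; 8 → 1 → 2.
Collecting the images, st = [3 8 6 1 7 5 4 2].

3 8 6 1 7 5 4 2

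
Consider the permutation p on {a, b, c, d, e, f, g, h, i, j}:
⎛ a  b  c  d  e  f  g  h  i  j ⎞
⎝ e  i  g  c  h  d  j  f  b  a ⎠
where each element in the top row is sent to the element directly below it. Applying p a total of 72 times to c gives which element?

c

Tracing c → g → … returns to c after 8 steps, so c lies in an 8-cycle (a e h f d c g j).
Since the cycle has length 8, p^72 acts on it the same as p^0 (72 mod 8 = 0).
So p^72(c) = c.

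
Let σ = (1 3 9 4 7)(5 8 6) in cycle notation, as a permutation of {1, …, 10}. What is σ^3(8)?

8

8 lies in the 3-cycle (5 8 6).
On a 3-cycle, σ^3 is the identity, so σ^3 = σ^0 there (3 ≡ 0 mod 3).
So σ^3(8) = 8.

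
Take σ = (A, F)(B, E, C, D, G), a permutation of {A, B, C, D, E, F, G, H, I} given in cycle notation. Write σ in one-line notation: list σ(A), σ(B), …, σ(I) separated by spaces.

Reading each image from the cycles: A↦F, B↦E, C↦D, D↦G, E↦C, F↦A, G↦B, H↦H, I↦I.
So the one-line form is F E D G C A B H I.

F E D G C A B H I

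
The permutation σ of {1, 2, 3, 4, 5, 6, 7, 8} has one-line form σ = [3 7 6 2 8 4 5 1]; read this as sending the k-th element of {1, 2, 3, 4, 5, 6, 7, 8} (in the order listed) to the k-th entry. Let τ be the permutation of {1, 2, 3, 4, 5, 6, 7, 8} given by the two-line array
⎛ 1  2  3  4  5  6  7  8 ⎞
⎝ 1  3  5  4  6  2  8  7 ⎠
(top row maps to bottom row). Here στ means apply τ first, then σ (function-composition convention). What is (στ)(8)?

(στ)(8) = σ(τ(8)). τ(8) = 7, then σ(7) = 5. So (στ)(8) = 5.

5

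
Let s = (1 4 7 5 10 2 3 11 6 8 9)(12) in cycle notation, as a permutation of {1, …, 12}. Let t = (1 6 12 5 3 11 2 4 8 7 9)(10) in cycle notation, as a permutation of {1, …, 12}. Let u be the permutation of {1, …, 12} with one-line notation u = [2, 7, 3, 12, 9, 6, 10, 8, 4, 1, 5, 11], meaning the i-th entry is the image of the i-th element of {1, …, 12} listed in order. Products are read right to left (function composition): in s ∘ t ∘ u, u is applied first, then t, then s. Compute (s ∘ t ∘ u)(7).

2

(s ∘ t ∘ u)(7) = s(t(u(7))). u(7) = 10, then t(10) = 10, then s(10) = 2, so the result is 2.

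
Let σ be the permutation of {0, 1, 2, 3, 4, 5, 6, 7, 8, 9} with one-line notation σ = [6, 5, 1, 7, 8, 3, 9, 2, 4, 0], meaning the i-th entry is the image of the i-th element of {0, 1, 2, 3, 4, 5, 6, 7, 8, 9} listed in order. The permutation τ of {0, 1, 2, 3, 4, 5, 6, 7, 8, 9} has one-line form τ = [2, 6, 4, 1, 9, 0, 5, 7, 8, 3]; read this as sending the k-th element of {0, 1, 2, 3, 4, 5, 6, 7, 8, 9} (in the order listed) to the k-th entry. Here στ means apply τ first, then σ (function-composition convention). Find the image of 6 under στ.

3

First apply τ: τ(6) = 5, then σ(5) = 3. Thus (στ)(6) = 3.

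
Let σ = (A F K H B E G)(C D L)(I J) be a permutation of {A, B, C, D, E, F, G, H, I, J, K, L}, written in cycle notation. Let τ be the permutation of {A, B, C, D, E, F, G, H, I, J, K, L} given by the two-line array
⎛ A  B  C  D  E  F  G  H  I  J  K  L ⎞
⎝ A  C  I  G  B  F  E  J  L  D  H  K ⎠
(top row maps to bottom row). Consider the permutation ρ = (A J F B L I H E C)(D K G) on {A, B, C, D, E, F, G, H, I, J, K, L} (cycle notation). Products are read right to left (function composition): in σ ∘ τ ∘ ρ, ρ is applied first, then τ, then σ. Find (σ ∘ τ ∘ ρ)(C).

Chase C: ρ(C) = A; τ(A) = A; σ(A) = F. Hence (σ ∘ τ ∘ ρ)(C) = F.

F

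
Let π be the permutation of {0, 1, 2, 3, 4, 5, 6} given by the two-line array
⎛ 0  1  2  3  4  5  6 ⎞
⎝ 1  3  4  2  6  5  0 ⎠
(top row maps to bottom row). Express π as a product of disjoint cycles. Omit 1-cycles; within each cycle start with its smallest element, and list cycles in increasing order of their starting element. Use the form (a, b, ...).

(0, 1, 3, 2, 4, 6)

Iterating π from 0 gives 0 → 1 → 3 → 2 → 4 → 6 → 0; that is the 6-cycle (0, 1, 3, 2, 4, 6).
Repeating from the next unused element and collecting all non-trivial cycles gives (0, 1, 3, 2, 4, 6).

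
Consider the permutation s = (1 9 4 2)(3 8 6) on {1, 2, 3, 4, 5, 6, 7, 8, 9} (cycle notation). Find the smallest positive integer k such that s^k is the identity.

12

The cycle type of s is (4, 3, 1, 1).
The order of s is the least common multiple of its cycle lengths: lcm(4, 3) = 12.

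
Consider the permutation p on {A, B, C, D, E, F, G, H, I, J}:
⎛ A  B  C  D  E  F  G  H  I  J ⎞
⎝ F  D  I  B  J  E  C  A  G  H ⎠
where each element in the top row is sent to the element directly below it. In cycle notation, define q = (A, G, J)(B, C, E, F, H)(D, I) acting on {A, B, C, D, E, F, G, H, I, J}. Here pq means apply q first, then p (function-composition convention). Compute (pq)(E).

E

q(E) = F, then p(F) = E; composing gives (pq)(E) = E.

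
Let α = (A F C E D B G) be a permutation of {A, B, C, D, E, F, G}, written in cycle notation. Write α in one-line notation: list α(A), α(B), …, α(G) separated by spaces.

F G E B D C A

Reading each image from the cycles: A→F, B→G, C→E, D→B, E→D, F→C, G→A.
Listing these in domain order gives F G E B D C A.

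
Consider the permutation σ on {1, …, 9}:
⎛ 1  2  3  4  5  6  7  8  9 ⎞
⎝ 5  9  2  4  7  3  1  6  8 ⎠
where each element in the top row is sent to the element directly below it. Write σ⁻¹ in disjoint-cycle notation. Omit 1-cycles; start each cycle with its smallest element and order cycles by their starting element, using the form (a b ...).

(1 7 5)(2 3 6 8 9)

First write σ in disjoint cycles: (1 5 7)(2 9 8 6 3).
The inverse reverses every cycle; in canonical form, σ⁻¹ = (1 7 5)(2 3 6 8 9).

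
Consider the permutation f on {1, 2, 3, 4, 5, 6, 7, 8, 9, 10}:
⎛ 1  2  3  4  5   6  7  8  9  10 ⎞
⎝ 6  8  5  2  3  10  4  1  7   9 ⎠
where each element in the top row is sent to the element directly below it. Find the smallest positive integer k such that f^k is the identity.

Decomposing into disjoint cycles gives cycle lengths 8, 2.
The order is lcm(8, 2) = 8.

8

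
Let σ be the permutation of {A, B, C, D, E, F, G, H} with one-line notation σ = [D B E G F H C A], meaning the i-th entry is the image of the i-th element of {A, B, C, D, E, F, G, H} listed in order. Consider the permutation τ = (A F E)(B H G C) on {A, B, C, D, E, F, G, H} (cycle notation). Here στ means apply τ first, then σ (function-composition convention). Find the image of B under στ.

(στ)(B) = σ(τ(B)). τ(B) = H, then σ(H) = A. So (στ)(B) = A.

A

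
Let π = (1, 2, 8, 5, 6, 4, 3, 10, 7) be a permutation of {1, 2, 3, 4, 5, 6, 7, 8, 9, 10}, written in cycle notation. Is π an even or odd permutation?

The cycle lengths are 9, 1.
A cycle of length ℓ contributes ℓ−1 transpositions, so π is a product of 8 transpositions — even.

even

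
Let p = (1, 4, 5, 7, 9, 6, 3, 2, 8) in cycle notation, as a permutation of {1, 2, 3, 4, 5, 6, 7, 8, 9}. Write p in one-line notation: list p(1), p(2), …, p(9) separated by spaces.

4 8 2 5 7 3 9 1 6

Reading each image from the cycles: 1→4, 2→8, 3→2, 4→5, 5→7, 6→3, 7→9, 8→1, 9→6.
So the one-line form is 4 8 2 5 7 3 9 1 6.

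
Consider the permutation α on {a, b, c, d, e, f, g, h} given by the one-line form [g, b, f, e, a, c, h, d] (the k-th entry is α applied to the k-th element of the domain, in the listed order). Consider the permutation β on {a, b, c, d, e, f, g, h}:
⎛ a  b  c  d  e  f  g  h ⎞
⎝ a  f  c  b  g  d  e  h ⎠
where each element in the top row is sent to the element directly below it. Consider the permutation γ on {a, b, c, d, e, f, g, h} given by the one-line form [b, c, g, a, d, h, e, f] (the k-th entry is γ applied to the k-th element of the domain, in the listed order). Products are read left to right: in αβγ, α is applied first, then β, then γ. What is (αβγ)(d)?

e

Chase d: α(d) = e; β(e) = g; γ(g) = e. Hence (αβγ)(d) = e.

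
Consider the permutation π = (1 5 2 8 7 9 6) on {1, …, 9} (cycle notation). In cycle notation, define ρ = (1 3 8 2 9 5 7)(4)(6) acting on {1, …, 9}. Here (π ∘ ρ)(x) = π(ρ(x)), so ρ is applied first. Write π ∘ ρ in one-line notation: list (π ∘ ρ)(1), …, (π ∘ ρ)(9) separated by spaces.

3 6 7 4 9 1 5 8 2

(π ∘ ρ)(x) = π(ρ(x)). Computing each image: π(ρ(1)) = π(3) = 3, π(ρ(2)) = π(9) = 6, π(ρ(3)) = π(8) = 7, π(ρ(4)) = π(4) = 4, π(ρ(5)) = π(7) = 9, π(ρ(6)) = π(6) = 1, π(ρ(7)) = π(1) = 5, π(ρ(8)) = π(2) = 8, π(ρ(9)) = π(5) = 2.
Hence π ∘ ρ = [3 6 7 4 9 1 5 8 2].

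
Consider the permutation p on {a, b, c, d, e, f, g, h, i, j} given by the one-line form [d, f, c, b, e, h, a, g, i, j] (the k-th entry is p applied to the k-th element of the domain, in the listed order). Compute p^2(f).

g

Tracing f → h → … returns to f after 6 steps, so f lies in a 6-cycle (a d b f h g).
Stepping 2 places around the cycle: f → h → g.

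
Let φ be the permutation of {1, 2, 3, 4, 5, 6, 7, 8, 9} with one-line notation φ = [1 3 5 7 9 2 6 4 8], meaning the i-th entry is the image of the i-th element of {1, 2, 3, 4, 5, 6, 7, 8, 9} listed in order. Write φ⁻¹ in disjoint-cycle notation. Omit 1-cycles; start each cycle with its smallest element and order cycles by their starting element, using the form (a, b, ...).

First write φ in disjoint cycles: (2, 3, 5, 9, 8, 4, 7, 6).
The inverse reverses every cycle; in canonical form, φ⁻¹ = (2, 6, 7, 4, 8, 9, 5, 3).

(2, 6, 7, 4, 8, 9, 5, 3)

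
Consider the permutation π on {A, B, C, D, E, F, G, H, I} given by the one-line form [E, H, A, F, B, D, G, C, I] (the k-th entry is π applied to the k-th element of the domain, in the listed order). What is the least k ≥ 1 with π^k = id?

10

Writing π as disjoint cycles, the cycle lengths are 5, 2, 1, 1.
The order is lcm(5, 2) = 10.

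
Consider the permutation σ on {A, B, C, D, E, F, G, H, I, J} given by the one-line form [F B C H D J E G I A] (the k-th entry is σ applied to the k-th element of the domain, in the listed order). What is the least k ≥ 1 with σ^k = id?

Decomposing into disjoint cycles gives cycle lengths 4, 3, 1, 1, 1.
The order is lcm(4, 3) = 12.

12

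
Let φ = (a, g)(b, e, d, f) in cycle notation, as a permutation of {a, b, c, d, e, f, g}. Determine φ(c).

c

c does not appear in any cycle of φ, so it is a fixed point: φ(c) = c.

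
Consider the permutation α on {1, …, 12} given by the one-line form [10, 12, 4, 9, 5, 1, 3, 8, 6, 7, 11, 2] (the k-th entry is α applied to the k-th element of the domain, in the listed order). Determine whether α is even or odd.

In disjoint-cycle form the cycle lengths are 7, 2, 1, 1, 1.
A cycle of length ℓ contributes ℓ−1 transpositions, so α is a product of 6 + 1 = 7 transpositions — odd.

odd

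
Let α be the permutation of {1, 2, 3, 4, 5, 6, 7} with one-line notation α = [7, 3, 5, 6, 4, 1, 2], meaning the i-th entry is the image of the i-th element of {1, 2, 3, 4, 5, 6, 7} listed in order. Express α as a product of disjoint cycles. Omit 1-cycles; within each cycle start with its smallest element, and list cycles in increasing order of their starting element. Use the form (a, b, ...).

(1, 7, 2, 3, 5, 4, 6)

From 1: 1 → 7 → 2 → 3 → 5 → 4 → 6 → 1, closing the cycle (1, 7, 2, 3, 5, 4, 6).
Repeating from the next unused element and collecting all non-trivial cycles gives (1, 7, 2, 3, 5, 4, 6).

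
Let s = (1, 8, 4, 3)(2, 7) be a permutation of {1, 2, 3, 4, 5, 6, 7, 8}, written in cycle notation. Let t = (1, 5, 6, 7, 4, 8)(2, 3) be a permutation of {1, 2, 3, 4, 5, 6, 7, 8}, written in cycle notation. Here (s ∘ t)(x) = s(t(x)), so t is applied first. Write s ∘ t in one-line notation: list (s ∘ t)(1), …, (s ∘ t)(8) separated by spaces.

(s ∘ t)(x) = s(t(x)). Computing each image: s(t(1)) = s(5) = 5, s(t(2)) = s(3) = 1, s(t(3)) = s(2) = 7, s(t(4)) = s(8) = 4, s(t(5)) = s(6) = 6, s(t(6)) = s(7) = 2, s(t(7)) = s(4) = 3, s(t(8)) = s(1) = 8.
Hence s ∘ t = [5 1 7 4 6 2 3 8].

5 1 7 4 6 2 3 8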